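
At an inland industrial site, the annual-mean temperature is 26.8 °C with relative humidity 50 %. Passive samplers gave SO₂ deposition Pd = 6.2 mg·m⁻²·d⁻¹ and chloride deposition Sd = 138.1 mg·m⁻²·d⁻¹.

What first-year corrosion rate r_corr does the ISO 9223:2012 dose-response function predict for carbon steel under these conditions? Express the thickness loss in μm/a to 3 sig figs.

carbon steel: f(T) = -0.054·(T−10) [T>10 °C] = -0.9072
  sulphur-dioxide contribution → 5.016 μm/a
  chloride contribution → 32.94 μm/a
  ⇒ r_corr(carbon steel) = 37.95 μm/a

r_corr = 38.0 μm/a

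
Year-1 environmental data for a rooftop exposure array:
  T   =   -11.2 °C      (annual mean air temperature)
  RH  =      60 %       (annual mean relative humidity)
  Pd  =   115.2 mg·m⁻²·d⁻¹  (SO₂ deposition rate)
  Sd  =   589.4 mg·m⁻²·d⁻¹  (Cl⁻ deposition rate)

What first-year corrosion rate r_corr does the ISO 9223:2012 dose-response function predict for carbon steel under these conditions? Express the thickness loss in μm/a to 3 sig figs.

carbon steel: temperature factor f = +0.150·(-21.2) = -3.1800
  Pd branch = 1.77·Pd^0.52·e^(0.02·RH+f) = 2.884 μm/a
  Sd branch = 0.102·Sd^0.62·e^(0.033·RH+0.04·T) = 24.64 μm/a
  sum: 2.884 + 24.64 → r_corr = 27.52 μm/a

r_corr = 27.5 μm/a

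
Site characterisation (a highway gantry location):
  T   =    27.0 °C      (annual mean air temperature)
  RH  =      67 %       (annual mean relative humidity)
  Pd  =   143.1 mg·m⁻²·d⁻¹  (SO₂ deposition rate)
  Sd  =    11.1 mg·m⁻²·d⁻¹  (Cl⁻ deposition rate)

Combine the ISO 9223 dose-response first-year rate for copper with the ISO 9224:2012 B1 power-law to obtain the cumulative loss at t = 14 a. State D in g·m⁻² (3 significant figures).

D(14) = 56.3 g·m⁻²

copper: f(T) = -0.080·(T−10) [T>10 °C] = -1.3600
  Pd branch = 0.0053·Pd^0.26·e^(0.059·RH+f) = 0.2576 μm/a
  Sd branch = 0.01025·Sd^0.27·e^(0.036·RH+0.049·T) = 0.8223 μm/a
  sum: 0.2576 + 0.8223 → r_corr = 1.08 μm/a
Power-law: D(14) = r_corr · 14^0.667
  D(14) = 1.08 × 14^0.667 = 1.08 × 5.814 = 6.278 μm
  Mass loss = 6.278 μm × 8.96 g/cm³ = 56.25 g·m⁻²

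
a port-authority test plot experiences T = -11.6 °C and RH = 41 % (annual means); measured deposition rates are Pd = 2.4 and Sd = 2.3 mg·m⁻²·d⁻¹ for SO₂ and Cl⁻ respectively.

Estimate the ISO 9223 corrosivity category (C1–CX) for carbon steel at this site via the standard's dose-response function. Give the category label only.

carbon steel: f(T) = +0.150·(T−10) [T≤10 °C] = -3.2400
  Pd branch = 1.77·Pd^0.52·e^(0.02·RH+f) = 0.2481 μm/a
  Sd branch = 0.102·Sd^0.62·e^(0.033·RH+0.04·T) = 0.4159 μm/a
  sum: 0.2481 + 0.4159 → r_corr = 0.664 μm/a
ISO 9223 Table 2 (carbon steel): 0 < 0.664 ≤ 1.3 μm/a ⇒ C1

C1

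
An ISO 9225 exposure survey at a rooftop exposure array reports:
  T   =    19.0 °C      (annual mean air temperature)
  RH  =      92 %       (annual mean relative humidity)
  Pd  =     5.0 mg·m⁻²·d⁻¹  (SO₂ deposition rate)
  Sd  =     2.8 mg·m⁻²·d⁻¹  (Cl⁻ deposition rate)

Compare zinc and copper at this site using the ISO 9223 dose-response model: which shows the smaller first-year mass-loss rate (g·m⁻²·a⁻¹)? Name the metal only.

zinc: f(T) = -0.071·(T−10) [T>10 °C] = -0.6390
  Pd branch = 0.0129·Pd^0.44·e^(0.046·RH+f) = 0.9518 μm/a
  Sd branch = 0.0175·Sd^0.57·e^(0.008·RH+0.085·T) = 0.3303 μm/a
  r_corr = 0.9518 + 0.3303 = 1.282 μm/a
  mass loss = 1.282 μm/a × 7.14 g/cm³ = 9.155 g·m⁻²·a⁻¹
copper: f(T) = -0.080·(T−10) [T>10 °C] = -0.7200
  SO₂ term: 0.0053·5.0^0.26·exp(0.059·92-0.7200) = 0.8926
  Sd branch = 0.01025·Sd^0.27·e^(0.036·RH+0.049·T) = 0.9423 μm/a
  r_corr = 0.8926 + 0.9423 = 1.835 μm/a
  mass loss = 1.835 μm/a × 8.96 g/cm³ = 16.44 g·m⁻²·a⁻¹
Ordering by g·m⁻²·a⁻¹: copper (16.4) > zinc (9.15)

zinc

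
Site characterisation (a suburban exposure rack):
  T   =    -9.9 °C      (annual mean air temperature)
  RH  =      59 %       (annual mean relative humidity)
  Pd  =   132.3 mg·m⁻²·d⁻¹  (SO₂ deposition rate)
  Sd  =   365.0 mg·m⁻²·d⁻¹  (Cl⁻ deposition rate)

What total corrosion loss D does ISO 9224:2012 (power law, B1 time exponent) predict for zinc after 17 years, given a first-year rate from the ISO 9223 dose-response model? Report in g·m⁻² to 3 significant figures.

D(17) = 81.0 g·m⁻²

zinc: f(T) = +0.038·(T−10) [T≤10 °C] = -0.7562
  Pd branch = 0.0129·Pd^0.44·e^(0.046·RH+f) = 0.784 μm/a
  Cl⁻ term: 0.0175·365.0^0.57·exp(0.008·59+0.085·-9.9) = 0.3492
  sum: 0.784 + 0.3492 → r_corr = 1.133 μm/a
ISO 9224: D(t) = r_corr · t^b with b = 0.813 (zinc, B1)
  D(17) = 1.133 × 17^0.813 = 1.133 × 10.01 = 11.34 μm
  Mass loss = 11.34 μm × 7.14 g/cm³ = 80.98 g·m⁻²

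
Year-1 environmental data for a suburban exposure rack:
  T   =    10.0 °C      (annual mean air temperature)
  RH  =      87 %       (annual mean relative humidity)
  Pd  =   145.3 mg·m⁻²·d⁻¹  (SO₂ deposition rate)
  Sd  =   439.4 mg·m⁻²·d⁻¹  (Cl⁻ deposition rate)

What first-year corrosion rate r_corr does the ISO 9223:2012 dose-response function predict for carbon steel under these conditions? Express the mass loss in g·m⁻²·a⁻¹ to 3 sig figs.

r_corr = 1.97e+03 g·m⁻²·a⁻¹

carbon steel: temperature factor f = +0.150·(0.0) = +0.0000
  SO₂ term: 1.77·145.3^0.52·exp(0.02·87+0.0000) = 134.3
  Cl⁻ term: 0.102·439.4^0.62·exp(0.033·87+0.04·10.0) = 116.9
  sum: 134.3 + 116.9 → r_corr = 251.2 μm/a
Convert to mass loss: 251.2 μm/a × 7.85 g/cm³ = 1972 g·m⁻²·a⁻¹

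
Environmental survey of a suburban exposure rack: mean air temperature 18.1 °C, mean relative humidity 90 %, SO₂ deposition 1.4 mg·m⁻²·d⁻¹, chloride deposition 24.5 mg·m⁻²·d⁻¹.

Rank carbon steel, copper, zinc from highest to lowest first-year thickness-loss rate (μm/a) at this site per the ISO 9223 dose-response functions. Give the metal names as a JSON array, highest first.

carbon steel: temperature factor f = -0.054·(8.1) = -0.4374
  SO₂ term: 1.77·1.4^0.52·exp(0.02·90-0.4374) = 8.236
  Cl⁻ term: 0.102·24.5^0.62·exp(0.033·90+0.04·18.1) = 29.8
  sum: 8.236 + 29.8 → r_corr = 38.03 μm/a
copper: T>10 °C ⇒ hinge -0.080·(18.1−10) = -0.6480
  SO₂ term: 0.0053·1.4^0.26·exp(0.059·90-0.6480) = 0.6123
  Sd branch = 0.01025·Sd^0.27·e^(0.036·RH+0.049·T) = 1.507 μm/a
  r_corr = 0.6123 + 1.507 = 2.119 μm/a
zinc: T>10 °C ⇒ hinge -0.071·(18.1−10) = -0.5751
  SO₂ term: 0.0129·1.4^0.44·exp(0.046·90-0.5751) = 0.5286
  Sd branch = 0.0175·Sd^0.57·e^(0.008·RH+0.085·T) = 1.037 μm/a
  sum: 0.5286 + 1.037 → r_corr = 1.565 μm/a
Ordering by μm/a: carbon steel (38) > copper (2.12) > zinc (1.57)

["carbon steel", "copper", "zinc"]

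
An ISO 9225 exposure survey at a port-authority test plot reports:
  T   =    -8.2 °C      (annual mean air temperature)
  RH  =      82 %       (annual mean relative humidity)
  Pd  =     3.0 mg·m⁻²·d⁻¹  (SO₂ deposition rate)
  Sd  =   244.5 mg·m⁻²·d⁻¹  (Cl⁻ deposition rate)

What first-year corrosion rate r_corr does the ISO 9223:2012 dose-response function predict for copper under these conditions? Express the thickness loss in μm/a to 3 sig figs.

r_corr = 0.669 μm/a

copper: temperature factor f = +0.126·(-18.2) = -2.2932
  SO₂ term: 0.0053·3.0^0.26·exp(0.059·82-2.2932) = 0.08985
  Cl⁻ term: 0.01025·244.5^0.27·exp(0.036·82+0.049·-8.2) = 0.5796
  r_corr = 0.08985 + 0.5796 = 0.6694 μm/a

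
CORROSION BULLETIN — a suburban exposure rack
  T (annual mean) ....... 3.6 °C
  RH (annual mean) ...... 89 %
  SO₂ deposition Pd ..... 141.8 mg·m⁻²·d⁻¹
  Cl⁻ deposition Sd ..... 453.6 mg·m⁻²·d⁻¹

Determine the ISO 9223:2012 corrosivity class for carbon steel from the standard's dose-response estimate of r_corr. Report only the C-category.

C5

carbon steel: T≤10 °C ⇒ hinge +0.150·(3.6−10) = -0.9600
  SO₂ term: 1.77·141.8^0.52·exp(0.02·89-0.9600) = 52.84
  Cl⁻ term: 0.102·453.6^0.62·exp(0.033·89+0.04·3.6) = 98.58
  sum: 52.84 + 98.58 → r_corr = 151.4 μm/a
151 μm/a falls in (80, 200] for carbon steel → category C5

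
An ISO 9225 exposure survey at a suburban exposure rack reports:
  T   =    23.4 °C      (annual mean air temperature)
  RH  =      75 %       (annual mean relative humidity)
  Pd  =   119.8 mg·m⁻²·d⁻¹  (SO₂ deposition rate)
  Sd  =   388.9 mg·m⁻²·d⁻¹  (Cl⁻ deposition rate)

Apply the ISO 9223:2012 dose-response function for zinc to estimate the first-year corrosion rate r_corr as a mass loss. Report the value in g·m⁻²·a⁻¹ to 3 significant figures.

zinc: f(T) = -0.071·(T−10) [T>10 °C] = -0.9514
  SO₂ term: 0.0129·119.8^0.44·exp(0.046·75-0.9514) = 1.289
  Cl⁻ term: 0.0175·388.9^0.57·exp(0.008·75+0.085·23.4) = 6.976
  sum: 1.289 + 6.976 → r_corr = 8.265 μm/a
Convert to mass loss: 8.265 μm/a × 7.14 g/cm³ = 59.01 g·m⁻²·a⁻¹

r_corr = 59.0 g·m⁻²·a⁻¹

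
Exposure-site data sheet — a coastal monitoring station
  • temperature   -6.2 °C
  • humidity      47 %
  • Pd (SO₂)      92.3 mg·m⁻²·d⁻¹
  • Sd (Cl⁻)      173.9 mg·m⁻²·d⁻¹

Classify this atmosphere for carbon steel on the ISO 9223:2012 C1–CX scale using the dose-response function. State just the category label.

carbon steel: f(T) = +0.150·(T−10) [T≤10 °C] = -2.4300
  sulphur-dioxide contribution → 4.195 μm/a
  chloride contribution → 9.193 μm/a
  total first-year rate 13.39 μm/a
13.4 μm/a falls in (1.3, 25] for carbon steel → category C2

C2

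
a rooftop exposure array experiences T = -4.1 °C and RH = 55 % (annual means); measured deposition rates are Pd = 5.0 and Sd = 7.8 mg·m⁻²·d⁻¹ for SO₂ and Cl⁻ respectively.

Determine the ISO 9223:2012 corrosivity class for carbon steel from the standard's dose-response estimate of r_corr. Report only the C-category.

C2

carbon steel: T≤10 °C ⇒ hinge +0.150·(-4.1−10) = -2.1150
  sulphur-dioxide contribution → 1.481 μm/a
  chloride contribution → 1.9 μm/a
  ⇒ r_corr(carbon steel) = 3.381 μm/a
3.38 μm/a falls in (1.3, 25] for carbon steel → category C2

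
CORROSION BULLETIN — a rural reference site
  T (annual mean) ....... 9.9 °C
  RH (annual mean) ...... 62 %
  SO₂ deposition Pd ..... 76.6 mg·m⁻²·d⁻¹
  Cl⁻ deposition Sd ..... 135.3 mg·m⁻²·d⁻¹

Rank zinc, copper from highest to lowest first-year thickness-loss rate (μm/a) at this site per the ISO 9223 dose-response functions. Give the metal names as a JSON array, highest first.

zinc: T≤10 °C ⇒ hinge +0.038·(9.9−10) = -0.0038
  Pd branch = 0.0129·Pd^0.44·e^(0.046·RH+f) = 1.502 μm/a
  Sd branch = 0.0175·Sd^0.57·e^(0.008·RH+0.085·T) = 1.093 μm/a
  sum: 1.502 + 1.093 → r_corr = 2.595 μm/a
copper: T≤10 °C ⇒ hinge +0.126·(9.9−10) = -0.0126
  SO₂ term: 0.0053·76.6^0.26·exp(0.059·62-0.0126) = 0.6271
  Sd branch = 0.01025·Sd^0.27·e^(0.036·RH+0.049·T) = 0.5837 μm/a
  r_corr = 0.6271 + 0.5837 = 1.211 μm/a
Ordering by μm/a: zinc (2.6) > copper (1.21)

["zinc", "copper"]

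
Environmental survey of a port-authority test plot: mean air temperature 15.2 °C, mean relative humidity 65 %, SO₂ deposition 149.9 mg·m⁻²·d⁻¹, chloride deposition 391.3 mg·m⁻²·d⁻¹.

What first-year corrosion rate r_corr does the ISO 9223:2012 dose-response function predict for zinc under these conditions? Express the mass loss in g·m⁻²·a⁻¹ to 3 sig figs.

zinc: T>10 °C ⇒ hinge -0.071·(15.2−10) = -0.3692
  Pd branch = 0.0129·Pd^0.44·e^(0.046·RH+f) = 1.607 μm/a
  Sd branch = 0.0175·Sd^0.57·e^(0.008·RH+0.085·T) = 3.219 μm/a
  r_corr = 1.607 + 3.219 = 4.826 μm/a
Convert to mass loss: 4.826 μm/a × 7.14 g/cm³ = 34.46 g·m⁻²·a⁻¹

r_corr = 34.5 g·m⁻²·a⁻¹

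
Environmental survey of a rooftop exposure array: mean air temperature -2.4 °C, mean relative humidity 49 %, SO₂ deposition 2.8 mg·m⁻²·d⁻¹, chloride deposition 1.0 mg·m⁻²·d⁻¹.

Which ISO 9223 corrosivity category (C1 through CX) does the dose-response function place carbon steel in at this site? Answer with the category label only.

carbon steel: T≤10 °C ⇒ hinge +0.150·(-2.4−10) = -1.8600
  Pd branch = 1.77·Pd^0.52·e^(0.02·RH+f) = 1.254 μm/a
  Cl⁻ term: 0.102·1.0^0.62·exp(0.033·49+0.04·-2.4) = 0.4668
  r_corr = 1.254 + 0.4668 = 1.721 μm/a
1.72 μm/a falls in (1.3, 25] for carbon steel → category C2

C2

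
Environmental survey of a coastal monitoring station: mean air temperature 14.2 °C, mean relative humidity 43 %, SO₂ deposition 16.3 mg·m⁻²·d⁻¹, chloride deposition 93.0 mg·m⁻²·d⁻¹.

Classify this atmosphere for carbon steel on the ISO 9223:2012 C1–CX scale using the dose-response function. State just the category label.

carbon steel: temperature factor f = -0.054·(4.2) = -0.2268
  Pd branch = 1.77·Pd^0.52·e^(0.02·RH+f) = 14.23 μm/a
  Cl⁻ term: 0.102·93.0^0.62·exp(0.033·43+0.04·14.2) = 12.36
  r_corr = 14.23 + 12.36 = 26.59 μm/a
Category bounds: 25…50 μm/a bracket r_corr ⇒ C3

C3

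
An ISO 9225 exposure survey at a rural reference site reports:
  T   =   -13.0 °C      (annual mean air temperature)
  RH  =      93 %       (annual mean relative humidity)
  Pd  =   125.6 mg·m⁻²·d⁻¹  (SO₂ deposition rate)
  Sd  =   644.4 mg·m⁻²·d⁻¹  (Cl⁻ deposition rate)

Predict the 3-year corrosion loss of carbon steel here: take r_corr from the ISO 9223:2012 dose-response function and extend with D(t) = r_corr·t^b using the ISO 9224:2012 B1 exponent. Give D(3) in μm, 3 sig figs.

D(3) = 136 μm

carbon steel: T≤10 °C ⇒ hinge +0.150·(-13.0−10) = -3.4500
  Pd branch = 1.77·Pd^0.52·e^(0.02·RH+f) = 4.456 μm/a
  Cl⁻ term: 0.102·644.4^0.62·exp(0.033·93+0.04·-13.0) = 71.99
  sum: 4.456 + 71.99 → r_corr = 76.45 μm/a
ISO 9224: D(t) = r_corr · t^b with b = 0.523 (carbon steel, B1)
  D(3) = 76.45 × 3^0.523 = 76.45 × 1.776 = 135.8 μm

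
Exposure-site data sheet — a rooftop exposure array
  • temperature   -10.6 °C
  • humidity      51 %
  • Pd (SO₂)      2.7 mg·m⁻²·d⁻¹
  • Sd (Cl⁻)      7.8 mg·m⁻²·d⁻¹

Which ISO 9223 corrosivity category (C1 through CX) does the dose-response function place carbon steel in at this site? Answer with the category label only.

carbon steel: f(T) = +0.150·(T−10) [T≤10 °C] = -3.0900
  Pd branch = 1.77·Pd^0.52·e^(0.02·RH+f) = 0.3744 μm/a
  Sd branch = 0.102·Sd^0.62·e^(0.033·RH+0.04·T) = 1.284 μm/a
  r_corr = 0.3744 + 1.284 = 1.658 μm/a
ISO 9223 Table 2 (carbon steel): 1.3 < 1.66 ≤ 25 μm/a ⇒ C2

C2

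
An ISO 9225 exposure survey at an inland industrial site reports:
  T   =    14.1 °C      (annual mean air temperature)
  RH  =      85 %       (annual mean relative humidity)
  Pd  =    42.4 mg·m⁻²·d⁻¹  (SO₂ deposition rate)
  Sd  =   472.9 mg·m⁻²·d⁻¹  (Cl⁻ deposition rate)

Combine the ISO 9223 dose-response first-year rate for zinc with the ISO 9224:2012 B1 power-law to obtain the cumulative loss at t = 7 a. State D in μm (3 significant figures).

D(7) = 30.8 μm

zinc: f(T) = -0.071·(T−10) [T>10 °C] = -0.2911
  Pd branch = 0.0129·Pd^0.44·e^(0.046·RH+f) = 2.502 μm/a
  Sd branch = 0.0175·Sd^0.57·e^(0.008·RH+0.085·T) = 3.832 μm/a
  r_corr = 2.502 + 3.832 = 6.335 μm/a
Power-law: D(7) = r_corr · 7^0.813
  D(7) = 6.335 × 7^0.813 = 6.335 × 4.865 = 30.82 μm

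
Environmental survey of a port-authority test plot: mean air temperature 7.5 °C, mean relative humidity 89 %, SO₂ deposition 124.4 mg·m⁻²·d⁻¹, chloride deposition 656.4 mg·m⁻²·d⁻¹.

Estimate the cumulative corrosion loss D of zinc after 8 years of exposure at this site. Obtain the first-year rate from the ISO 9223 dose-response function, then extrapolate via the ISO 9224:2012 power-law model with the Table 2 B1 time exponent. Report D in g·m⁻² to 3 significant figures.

zinc: T≤10 °C ⇒ hinge +0.038·(7.5−10) = -0.0950
  SO₂ term: 0.0129·124.4^0.44·exp(0.046·89-0.0950) = 5.876
  Sd branch = 0.0175·Sd^0.57·e^(0.008·RH+0.085·T) = 2.722 μm/a
  sum: 5.876 + 2.722 → r_corr = 8.598 μm/a
Long-term exponent b (ISO 9224 Table 2, B1) = 0.813
  D(8) = 8.598 × 8^0.813 = 8.598 × 5.423 = 46.62 μm
  Mass loss = 46.62 μm × 7.14 g/cm³ = 332.9 g·m⁻²

D(8) = 333 g·m⁻²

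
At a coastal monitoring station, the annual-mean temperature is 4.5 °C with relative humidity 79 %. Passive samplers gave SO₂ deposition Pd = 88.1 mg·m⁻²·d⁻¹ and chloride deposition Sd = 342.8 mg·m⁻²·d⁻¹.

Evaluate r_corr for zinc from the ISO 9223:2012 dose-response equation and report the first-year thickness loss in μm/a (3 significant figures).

r_corr = 4.19 μm/a

zinc: T≤10 °C ⇒ hinge +0.038·(4.5−10) = -0.2090
  sulphur-dioxide contribution → 2.843 μm/a
  chloride contribution → 1.345 μm/a
  total first-year rate 4.188 μm/a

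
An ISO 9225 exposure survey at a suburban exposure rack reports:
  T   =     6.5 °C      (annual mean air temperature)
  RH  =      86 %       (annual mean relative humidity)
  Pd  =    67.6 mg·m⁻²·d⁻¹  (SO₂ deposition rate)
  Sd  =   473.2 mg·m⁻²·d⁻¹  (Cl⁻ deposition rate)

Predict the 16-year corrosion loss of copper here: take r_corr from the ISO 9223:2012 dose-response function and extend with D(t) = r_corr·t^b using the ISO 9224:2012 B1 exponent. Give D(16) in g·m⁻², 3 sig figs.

copper: f(T) = +0.126·(T−10) [T≤10 °C] = -0.4410
  Pd branch = 0.0053·Pd^0.26·e^(0.059·RH+f) = 1.63 μm/a
  Sd branch = 0.01025·Sd^0.27·e^(0.036·RH+0.049·T) = 1.644 μm/a
  sum: 1.63 + 1.644 → r_corr = 3.274 μm/a
Long-term exponent b (ISO 9224 Table 2, B1) = 0.667
  D(16) = 3.274 × 16^0.667 = 3.274 × 6.355 = 20.81 μm
  Mass loss = 20.81 μm × 8.96 g/cm³ = 186.4 g·m⁻²

D(16) = 186 g·m⁻²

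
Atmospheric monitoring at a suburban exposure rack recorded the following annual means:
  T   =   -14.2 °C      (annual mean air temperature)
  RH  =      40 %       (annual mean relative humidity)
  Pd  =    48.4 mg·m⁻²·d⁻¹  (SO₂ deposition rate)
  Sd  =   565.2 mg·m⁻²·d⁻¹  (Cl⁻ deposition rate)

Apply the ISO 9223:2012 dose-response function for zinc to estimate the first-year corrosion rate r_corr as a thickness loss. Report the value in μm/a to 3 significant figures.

zinc: T≤10 °C ⇒ hinge +0.038·(-14.2−10) = -0.9196
  SO₂ term: 0.0129·48.4^0.44·exp(0.046·40-0.9196) = 0.1785
  Sd branch = 0.0175·Sd^0.57·e^(0.008·RH+0.085·T) = 0.267 μm/a
  r_corr = 0.1785 + 0.267 = 0.4455 μm/a

r_corr = 0.446 μm/a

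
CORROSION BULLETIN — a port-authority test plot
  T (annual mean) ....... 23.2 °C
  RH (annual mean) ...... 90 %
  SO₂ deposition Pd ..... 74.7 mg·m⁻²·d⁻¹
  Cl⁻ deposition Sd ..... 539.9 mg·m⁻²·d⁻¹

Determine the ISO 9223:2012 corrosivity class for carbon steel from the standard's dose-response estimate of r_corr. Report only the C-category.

CX

carbon steel: f(T) = -0.054·(T−10) [T>10 °C] = -0.7128
  sulphur-dioxide contribution → 49.46 μm/a
  chloride contribution → 248.6 μm/a
  total first-year rate 298.1 μm/a
Category bounds: 200…700 μm/a bracket r_corr ⇒ CX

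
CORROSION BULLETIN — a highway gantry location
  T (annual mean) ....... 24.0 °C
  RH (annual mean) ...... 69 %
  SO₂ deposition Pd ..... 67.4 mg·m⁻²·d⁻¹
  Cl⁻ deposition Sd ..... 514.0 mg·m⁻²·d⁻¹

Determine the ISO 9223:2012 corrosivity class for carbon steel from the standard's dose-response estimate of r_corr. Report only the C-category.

C5

carbon steel: temperature factor f = -0.054·(14.0) = -0.7560
  SO₂ term: 1.77·67.4^0.52·exp(0.02·69-0.7560) = 29.5
  Sd branch = 0.102·Sd^0.62·e^(0.033·RH+0.04·T) = 124.5 μm/a
  r_corr = 29.5 + 124.5 = 154 μm/a
154 μm/a falls in (80, 200] for carbon steel → category C5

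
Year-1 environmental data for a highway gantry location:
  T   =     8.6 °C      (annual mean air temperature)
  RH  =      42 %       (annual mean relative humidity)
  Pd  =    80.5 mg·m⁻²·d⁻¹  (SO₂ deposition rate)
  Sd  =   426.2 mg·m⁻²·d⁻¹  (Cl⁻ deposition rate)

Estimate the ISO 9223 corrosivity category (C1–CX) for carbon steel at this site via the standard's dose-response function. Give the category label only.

C4

carbon steel: f(T) = +0.150·(T−10) [T≤10 °C] = -0.2100
  Pd branch = 1.77·Pd^0.52·e^(0.02·RH+f) = 32.55 μm/a
  Cl⁻ term: 0.102·426.2^0.62·exp(0.033·42+0.04·8.6) = 24.56
  sum: 32.55 + 24.56 → r_corr = 57.12 μm/a
Category bounds: 50…80 μm/a bracket r_corr ⇒ C4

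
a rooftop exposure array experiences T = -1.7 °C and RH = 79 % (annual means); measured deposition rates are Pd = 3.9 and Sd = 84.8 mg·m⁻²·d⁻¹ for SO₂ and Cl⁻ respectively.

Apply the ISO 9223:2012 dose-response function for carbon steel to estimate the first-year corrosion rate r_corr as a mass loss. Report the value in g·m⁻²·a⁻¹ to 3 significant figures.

r_corr = 183 g·m⁻²·a⁻¹

carbon steel: f(T) = +0.150·(T−10) [T≤10 °C] = -1.7550
  Pd branch = 1.77·Pd^0.52·e^(0.02·RH+f) = 3.015 μm/a
  Cl⁻ term: 0.102·84.8^0.62·exp(0.033·79+0.04·-1.7) = 20.27
  sum: 3.015 + 20.27 → r_corr = 23.29 μm/a
Convert to mass loss: 23.29 μm/a × 7.85 g/cm³ = 182.8 g·m⁻²·a⁻¹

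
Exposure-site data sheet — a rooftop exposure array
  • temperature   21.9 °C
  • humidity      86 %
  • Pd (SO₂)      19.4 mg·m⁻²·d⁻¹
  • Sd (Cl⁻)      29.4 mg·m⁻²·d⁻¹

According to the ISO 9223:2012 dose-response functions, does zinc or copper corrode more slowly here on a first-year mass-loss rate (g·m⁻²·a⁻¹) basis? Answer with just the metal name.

zinc: f(T) = -0.071·(T−10) [T>10 °C] = -0.8449
  sulphur-dioxide contribution → 1.067 μm/a
  chloride contribution → 1.539 μm/a
  ⇒ r_corr(zinc) = 2.606 μm/a
  mass loss = 2.606 μm/a × 7.14 g/cm³ = 18.61 g·m⁻²·a⁻¹
copper: T>10 °C ⇒ hinge -0.080·(21.9−10) = -0.9520
  sulphur-dioxide contribution → 0.7068 μm/a
  chloride contribution → 1.651 μm/a
  ⇒ r_corr(copper) = 2.358 μm/a
  mass loss = 2.358 μm/a × 8.96 g/cm³ = 21.13 g·m⁻²·a⁻¹
Ordering by g·m⁻²·a⁻¹: copper (21.1) > zinc (18.6)

zinc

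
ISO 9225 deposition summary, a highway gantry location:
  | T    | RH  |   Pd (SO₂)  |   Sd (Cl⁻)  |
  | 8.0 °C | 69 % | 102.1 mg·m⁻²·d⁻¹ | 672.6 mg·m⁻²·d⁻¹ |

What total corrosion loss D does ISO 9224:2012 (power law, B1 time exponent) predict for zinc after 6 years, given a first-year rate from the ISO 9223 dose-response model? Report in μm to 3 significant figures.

D(6) = 19.9 μm

zinc: temperature factor f = +0.038·(-2.0) = -0.0760
  Pd branch = 0.0129·Pd^0.44·e^(0.046·RH+f) = 2.188 μm/a
  Cl⁻ term: 0.0175·672.6^0.57·exp(0.008·69+0.085·8.0) = 2.454
  r_corr = 2.188 + 2.454 = 4.642 μm/a
Power-law: D(6) = r_corr · 6^0.813
  D(6) = 4.642 × 6^0.813 = 4.642 × 4.292 = 19.92 μm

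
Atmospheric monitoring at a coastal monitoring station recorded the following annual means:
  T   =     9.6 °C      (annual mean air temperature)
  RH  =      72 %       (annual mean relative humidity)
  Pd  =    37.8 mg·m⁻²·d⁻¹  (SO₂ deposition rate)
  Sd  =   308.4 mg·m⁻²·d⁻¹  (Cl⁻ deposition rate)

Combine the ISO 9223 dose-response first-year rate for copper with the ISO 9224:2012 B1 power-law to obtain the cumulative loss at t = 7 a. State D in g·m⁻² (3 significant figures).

D(7) = 63.5 g·m⁻²

copper: temperature factor f = +0.126·(-0.4) = -0.0504
  SO₂ term: 0.0053·37.8^0.26·exp(0.059·72-0.0504) = 0.9066
  Sd branch = 0.01025·Sd^0.27·e^(0.036·RH+0.049·T) = 1.03 μm/a
  r_corr = 0.9066 + 1.03 = 1.936 μm/a
Long-term exponent b (ISO 9224 Table 2, B1) = 0.667
  D(7) = 1.936 × 7^0.667 = 1.936 × 3.662 = 7.091 μm
  Mass loss = 7.091 μm × 8.96 g/cm³ = 63.53 g·m⁻²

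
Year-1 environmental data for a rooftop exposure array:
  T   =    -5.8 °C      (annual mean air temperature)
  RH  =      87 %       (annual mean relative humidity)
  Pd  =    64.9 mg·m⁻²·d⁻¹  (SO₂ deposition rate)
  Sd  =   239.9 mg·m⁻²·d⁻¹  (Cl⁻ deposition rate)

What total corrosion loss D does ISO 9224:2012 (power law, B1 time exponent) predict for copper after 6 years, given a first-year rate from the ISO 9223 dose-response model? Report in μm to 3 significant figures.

D(6) = 3.77 μm

copper: T≤10 °C ⇒ hinge +0.126·(-5.8−10) = -1.9908
  Pd branch = 0.0053·Pd^0.26·e^(0.059·RH+f) = 0.3632 μm/a
  Sd branch = 0.01025·Sd^0.27·e^(0.036·RH+0.049·T) = 0.7765 μm/a
  sum: 0.3632 + 0.7765 → r_corr = 1.14 μm/a
ISO 9224: D(t) = r_corr · t^b with b = 0.667 (copper, B1)
  D(6) = 1.14 × 6^0.667 = 1.14 × 3.304 = 3.765 μm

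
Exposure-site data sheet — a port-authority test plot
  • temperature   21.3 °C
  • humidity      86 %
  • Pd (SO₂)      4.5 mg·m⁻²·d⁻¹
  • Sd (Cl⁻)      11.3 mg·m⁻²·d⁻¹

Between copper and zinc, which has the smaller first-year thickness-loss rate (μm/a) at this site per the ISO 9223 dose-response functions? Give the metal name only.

zinc

copper: T>10 °C ⇒ hinge -0.080·(21.3−10) = -0.9040
  sulphur-dioxide contribution → 0.5071 μm/a
  chloride contribution → 1.239 μm/a
  ⇒ r_corr(copper) = 1.746 μm/a
zinc: T>10 °C ⇒ hinge -0.071·(21.3−10) = -0.8023
  sulphur-dioxide contribution → 0.5856 μm/a
  chloride contribution → 0.848 μm/a
  total first-year rate 1.434 μm/a
Ordering by μm/a: copper (1.75) > zinc (1.43)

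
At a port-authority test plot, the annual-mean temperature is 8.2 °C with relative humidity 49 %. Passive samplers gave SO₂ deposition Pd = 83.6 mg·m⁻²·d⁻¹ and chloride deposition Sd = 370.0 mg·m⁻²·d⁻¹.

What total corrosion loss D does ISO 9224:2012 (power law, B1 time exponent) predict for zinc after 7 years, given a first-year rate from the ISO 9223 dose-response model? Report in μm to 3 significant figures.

D(7) = 11.3 μm

zinc: f(T) = +0.038·(T−10) [T≤10 °C] = -0.0684
  SO₂ term: 0.0129·83.6^0.44·exp(0.046·49-0.0684) = 0.8046
  Cl⁻ term: 0.0175·370.0^0.57·exp(0.008·49+0.085·8.2) = 1.513
  sum: 0.8046 + 1.513 → r_corr = 2.318 μm/a
Power-law: D(7) = r_corr · 7^0.813
  D(7) = 2.318 × 7^0.813 = 2.318 × 4.865 = 11.27 μm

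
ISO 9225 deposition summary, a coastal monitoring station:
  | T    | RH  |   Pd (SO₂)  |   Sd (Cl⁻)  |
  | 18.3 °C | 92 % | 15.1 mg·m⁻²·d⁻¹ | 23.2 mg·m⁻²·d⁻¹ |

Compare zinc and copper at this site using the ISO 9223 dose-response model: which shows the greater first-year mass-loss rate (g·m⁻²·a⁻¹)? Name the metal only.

copper

zinc: temperature factor f = -0.071·(8.3) = -0.5893
  sulphur-dioxide contribution → 1.627 μm/a
  chloride contribution → 1.039 μm/a
  total first-year rate 2.666 μm/a
  mass loss = 2.666 μm/a × 7.14 g/cm³ = 19.03 g·m⁻²·a⁻¹
copper: f(T) = -0.080·(T−10) [T>10 °C] = -0.6640
  sulphur-dioxide contribution → 1.258 μm/a
  chloride contribution → 1.611 μm/a
  ⇒ r_corr(copper) = 2.87 μm/a
  mass loss = 2.87 μm/a × 8.96 g/cm³ = 25.71 g·m⁻²·a⁻¹
Ordering by g·m⁻²·a⁻¹: copper (25.7) > zinc (19)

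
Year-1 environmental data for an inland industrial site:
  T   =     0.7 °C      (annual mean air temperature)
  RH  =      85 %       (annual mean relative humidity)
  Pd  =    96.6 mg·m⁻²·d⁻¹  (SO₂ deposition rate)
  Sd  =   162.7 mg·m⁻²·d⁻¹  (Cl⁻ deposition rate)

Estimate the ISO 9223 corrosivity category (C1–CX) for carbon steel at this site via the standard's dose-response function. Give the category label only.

carbon steel: T≤10 °C ⇒ hinge +0.150·(0.7−10) = -1.3950
  Pd branch = 1.77·Pd^0.52·e^(0.02·RH+f) = 25.86 μm/a
  Sd branch = 0.102·Sd^0.62·e^(0.033·RH+0.04·T) = 40.74 μm/a
  sum: 25.86 + 40.74 → r_corr = 66.6 μm/a
ISO 9223 Table 2 (carbon steel): 50 < 66.6 ≤ 80 μm/a ⇒ C4

C4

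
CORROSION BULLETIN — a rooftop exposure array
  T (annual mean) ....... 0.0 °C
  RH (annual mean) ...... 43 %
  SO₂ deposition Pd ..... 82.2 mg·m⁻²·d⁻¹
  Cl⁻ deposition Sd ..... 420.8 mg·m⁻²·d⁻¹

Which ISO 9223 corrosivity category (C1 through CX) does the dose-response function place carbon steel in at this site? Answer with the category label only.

C3

carbon steel: temperature factor f = +0.150·(-10.0) = -1.5000
  sulphur-dioxide contribution → 9.242 μm/a
  chloride contribution → 17.86 μm/a
  ⇒ r_corr(carbon steel) = 27.1 μm/a
27.1 μm/a falls in (25, 50] for carbon steel → category C3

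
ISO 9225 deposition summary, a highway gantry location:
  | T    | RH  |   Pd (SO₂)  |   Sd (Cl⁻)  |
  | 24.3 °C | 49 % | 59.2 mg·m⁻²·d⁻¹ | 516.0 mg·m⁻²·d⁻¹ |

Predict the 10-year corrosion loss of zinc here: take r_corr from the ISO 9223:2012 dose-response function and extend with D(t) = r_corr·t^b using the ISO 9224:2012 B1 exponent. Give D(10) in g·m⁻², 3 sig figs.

D(10) = 346 g·m⁻²

zinc: f(T) = -0.071·(T−10) [T>10 °C] = -1.0153
  sulphur-dioxide contribution → 0.2681 μm/a
  chloride contribution → 7.187 μm/a
  total first-year rate 7.455 μm/a
ISO 9224: D(t) = r_corr · t^b with b = 0.813 (zinc, B1)
  D(10) = 7.455 × 10^0.813 = 7.455 × 6.501 = 48.47 μm
  Mass loss = 48.47 μm × 7.14 g/cm³ = 346 g·m⁻²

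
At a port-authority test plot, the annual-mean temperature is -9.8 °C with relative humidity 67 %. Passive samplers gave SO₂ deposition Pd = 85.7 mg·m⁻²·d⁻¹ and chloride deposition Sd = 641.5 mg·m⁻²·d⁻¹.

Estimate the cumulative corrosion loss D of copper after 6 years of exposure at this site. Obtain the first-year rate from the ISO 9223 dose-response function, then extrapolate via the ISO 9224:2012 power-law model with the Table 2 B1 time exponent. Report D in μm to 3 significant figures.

copper: f(T) = +0.126·(T−10) [T≤10 °C] = -2.4948
  Pd branch = 0.0053·Pd^0.26·e^(0.059·RH+f) = 0.07247 μm/a
  Sd branch = 0.01025·Sd^0.27·e^(0.036·RH+0.049·T) = 0.4052 μm/a
  r_corr = 0.07247 + 0.4052 = 0.4776 μm/a
Long-term exponent b (ISO 9224 Table 2, B1) = 0.667
  D(6) = 0.4776 × 6^0.667 = 0.4776 × 3.304 = 1.578 μm

D(6) = 1.58 μm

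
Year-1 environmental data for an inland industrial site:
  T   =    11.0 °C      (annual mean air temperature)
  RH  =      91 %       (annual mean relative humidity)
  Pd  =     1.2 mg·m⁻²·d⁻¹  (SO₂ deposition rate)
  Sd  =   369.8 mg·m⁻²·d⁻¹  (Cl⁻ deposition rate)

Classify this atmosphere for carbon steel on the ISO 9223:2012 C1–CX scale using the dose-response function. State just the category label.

C5

carbon steel: T>10 °C ⇒ hinge -0.054·(11.0−10) = -0.0540
  Pd branch = 1.77·Pd^0.52·e^(0.02·RH+f) = 11.38 μm/a
  Cl⁻ term: 0.102·369.8^0.62·exp(0.033·91+0.04·11.0) = 124.7
  r_corr = 11.38 + 124.7 = 136.1 μm/a
136 μm/a falls in (80, 200] for carbon steel → category C5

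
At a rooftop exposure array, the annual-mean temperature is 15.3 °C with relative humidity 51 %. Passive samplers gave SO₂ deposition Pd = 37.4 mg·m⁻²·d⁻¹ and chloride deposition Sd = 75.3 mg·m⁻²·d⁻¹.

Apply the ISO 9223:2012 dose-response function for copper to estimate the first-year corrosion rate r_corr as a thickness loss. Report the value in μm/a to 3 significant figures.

copper: f(T) = -0.080·(T−10) [T>10 °C] = -0.4240
  SO₂ term: 0.0053·37.4^0.26·exp(0.059·51-0.4240) = 0.1802
  Sd branch = 0.01025·Sd^0.27·e^(0.036·RH+0.049·T) = 0.4369 μm/a
  sum: 0.1802 + 0.4369 → r_corr = 0.6172 μm/a

r_corr = 0.617 μm/a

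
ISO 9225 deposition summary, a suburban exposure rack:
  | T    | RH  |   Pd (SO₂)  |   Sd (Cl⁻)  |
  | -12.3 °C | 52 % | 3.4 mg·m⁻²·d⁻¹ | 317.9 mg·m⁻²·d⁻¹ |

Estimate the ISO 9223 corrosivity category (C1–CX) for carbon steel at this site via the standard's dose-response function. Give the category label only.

C2

carbon steel: temperature factor f = +0.150·(-22.3) = -3.3450
  SO₂ term: 1.77·3.4^0.52·exp(0.02·52-3.3450) = 0.3337
  Sd branch = 0.102·Sd^0.62·e^(0.033·RH+0.04·T) = 12.35 μm/a
  sum: 0.3337 + 12.35 → r_corr = 12.68 μm/a
Category bounds: 1.3…25 μm/a bracket r_corr ⇒ C2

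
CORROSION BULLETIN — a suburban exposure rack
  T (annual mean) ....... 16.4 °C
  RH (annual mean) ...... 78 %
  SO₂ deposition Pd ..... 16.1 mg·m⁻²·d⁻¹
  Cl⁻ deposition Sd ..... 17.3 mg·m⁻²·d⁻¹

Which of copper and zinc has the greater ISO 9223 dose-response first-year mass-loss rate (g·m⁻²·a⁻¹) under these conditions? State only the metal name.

copper

copper: f(T) = -0.080·(T−10) [T>10 °C] = -0.5120
  sulphur-dioxide contribution → 0.6521 μm/a
  chloride contribution → 0.8194 μm/a
  total first-year rate 1.471 μm/a
  mass loss = 1.471 μm/a × 8.96 g/cm³ = 13.18 g·m⁻²·a⁻¹
zinc: temperature factor f = -0.071·(6.4) = -0.4544
  sulphur-dioxide contribution → 1.006 μm/a
  chloride contribution → 0.6685 μm/a
  ⇒ r_corr(zinc) = 1.674 μm/a
  mass loss = 1.674 μm/a × 7.14 g/cm³ = 11.95 g·m⁻²·a⁻¹
Ordering by g·m⁻²·a⁻¹: copper (13.2) > zinc (12)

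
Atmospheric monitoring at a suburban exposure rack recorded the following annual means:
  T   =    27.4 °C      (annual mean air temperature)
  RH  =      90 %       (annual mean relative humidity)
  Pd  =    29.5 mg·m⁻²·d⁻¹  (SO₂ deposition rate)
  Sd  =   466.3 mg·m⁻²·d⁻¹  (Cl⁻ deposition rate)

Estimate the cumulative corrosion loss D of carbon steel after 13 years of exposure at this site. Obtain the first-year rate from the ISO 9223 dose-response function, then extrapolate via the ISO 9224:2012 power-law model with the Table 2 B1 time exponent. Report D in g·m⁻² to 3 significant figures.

carbon steel: T>10 °C ⇒ hinge -0.054·(27.4−10) = -0.9396
  Pd branch = 1.77·Pd^0.52·e^(0.02·RH+f) = 24.32 μm/a
  Cl⁻ term: 0.102·466.3^0.62·exp(0.033·90+0.04·27.4) = 268.5
  r_corr = 24.32 + 268.5 = 292.9 μm/a
Long-term exponent b (ISO 9224 Table 2, B1) = 0.523
  D(13) = 292.9 × 13^0.523 = 292.9 × 3.825 = 1120 μm
  Mass loss = 1120 μm × 7.85 g/cm³ = 8793 g·m⁻²

D(13) = 8.79e+03 g·m⁻²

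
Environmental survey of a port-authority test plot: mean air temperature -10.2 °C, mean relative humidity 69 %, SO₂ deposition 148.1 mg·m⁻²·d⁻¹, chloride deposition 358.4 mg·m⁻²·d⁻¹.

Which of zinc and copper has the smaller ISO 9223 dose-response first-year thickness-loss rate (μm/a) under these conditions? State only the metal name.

copper

zinc: T≤10 °C ⇒ hinge +0.038·(-10.2−10) = -0.7676
  Pd branch = 0.0129·Pd^0.44·e^(0.046·RH+f) = 1.29 μm/a
  Sd branch = 0.0175·Sd^0.57·e^(0.008·RH+0.085·T) = 0.3649 μm/a
  sum: 1.29 + 0.3649 → r_corr = 1.655 μm/a
copper: f(T) = +0.126·(T−10) [T≤10 °C] = -2.5452
  SO₂ term: 0.0053·148.1^0.26·exp(0.059·69-2.5452) = 0.08939
  Cl⁻ term: 0.01025·358.4^0.27·exp(0.036·69+0.049·-10.2) = 0.3649
  sum: 0.08939 + 0.3649 → r_corr = 0.4542 μm/a
Ordering by μm/a: zinc (1.66) > copper (0.454)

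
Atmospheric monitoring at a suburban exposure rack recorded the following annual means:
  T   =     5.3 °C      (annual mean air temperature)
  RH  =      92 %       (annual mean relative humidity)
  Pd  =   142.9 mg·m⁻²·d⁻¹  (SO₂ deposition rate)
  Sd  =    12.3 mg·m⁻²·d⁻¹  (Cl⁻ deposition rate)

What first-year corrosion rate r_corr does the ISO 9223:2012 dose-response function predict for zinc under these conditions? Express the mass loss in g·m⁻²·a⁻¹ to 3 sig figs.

zinc: f(T) = +0.038·(T−10) [T≤10 °C] = -0.1786
  Pd branch = 0.0129·Pd^0.44·e^(0.046·RH+f) = 6.594 μm/a
  Cl⁻ term: 0.0175·12.3^0.57·exp(0.008·92+0.085·5.3) = 0.2396
  sum: 6.594 + 0.2396 → r_corr = 6.834 μm/a
Convert to mass loss: 6.834 μm/a × 7.14 g/cm³ = 48.79 g·m⁻²·a⁻¹

r_corr = 48.8 g·m⁻²·a⁻¹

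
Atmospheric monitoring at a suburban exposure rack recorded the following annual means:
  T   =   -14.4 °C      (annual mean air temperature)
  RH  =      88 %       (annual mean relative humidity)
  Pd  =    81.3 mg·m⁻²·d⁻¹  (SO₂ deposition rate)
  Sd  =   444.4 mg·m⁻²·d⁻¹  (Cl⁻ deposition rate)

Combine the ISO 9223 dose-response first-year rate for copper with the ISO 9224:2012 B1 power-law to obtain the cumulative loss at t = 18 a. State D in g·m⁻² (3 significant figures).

D(18) = 46.9 g·m⁻²

copper: f(T) = +0.126·(T−10) [T≤10 °C] = -3.0744
  sulphur-dioxide contribution → 0.1382 μm/a
  chloride contribution → 0.6238 μm/a
  total first-year rate 0.762 μm/a
Power-law: D(18) = r_corr · 18^0.667
  D(18) = 0.762 × 18^0.667 = 0.762 × 6.875 = 5.239 μm
  Mass loss = 5.239 μm × 8.96 g/cm³ = 46.94 g·m⁻²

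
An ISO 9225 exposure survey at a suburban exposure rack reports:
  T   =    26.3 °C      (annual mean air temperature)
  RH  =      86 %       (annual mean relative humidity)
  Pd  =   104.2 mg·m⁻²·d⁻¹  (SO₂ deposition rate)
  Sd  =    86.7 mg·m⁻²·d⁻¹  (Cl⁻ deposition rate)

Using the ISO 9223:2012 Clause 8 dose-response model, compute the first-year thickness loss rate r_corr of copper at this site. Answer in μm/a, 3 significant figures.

r_corr = 3.51 μm/a

copper: f(T) = -0.080·(T−10) [T>10 °C] = -1.3040
  Pd branch = 0.0053·Pd^0.26·e^(0.059·RH+f) = 0.7695 μm/a
  Cl⁻ term: 0.01025·86.7^0.27·exp(0.036·86+0.049·26.3) = 2.743
  sum: 0.7695 + 2.743 → r_corr = 3.513 μm/a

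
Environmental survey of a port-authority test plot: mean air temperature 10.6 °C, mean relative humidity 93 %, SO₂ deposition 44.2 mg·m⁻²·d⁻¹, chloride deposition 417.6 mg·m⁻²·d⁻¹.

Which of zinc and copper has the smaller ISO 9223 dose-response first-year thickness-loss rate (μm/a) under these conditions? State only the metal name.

zinc: temperature factor f = -0.071·(0.6) = -0.0426
  SO₂ term: 0.0129·44.2^0.44·exp(0.046·93-0.0426) = 4.72
  Cl⁻ term: 0.0175·417.6^0.57·exp(0.008·93+0.085·10.6) = 2.827
  r_corr = 4.72 + 2.827 = 7.547 μm/a
copper: temperature factor f = -0.080·(0.6) = -0.0480
  SO₂ term: 0.0053·44.2^0.26·exp(0.059·93-0.0480) = 3.267
  Cl⁻ term: 0.01025·417.6^0.27·exp(0.036·93+0.049·10.6) = 2.5
  sum: 3.267 + 2.5 → r_corr = 5.767 μm/a
Ordering by μm/a: zinc (7.55) > copper (5.77)

copper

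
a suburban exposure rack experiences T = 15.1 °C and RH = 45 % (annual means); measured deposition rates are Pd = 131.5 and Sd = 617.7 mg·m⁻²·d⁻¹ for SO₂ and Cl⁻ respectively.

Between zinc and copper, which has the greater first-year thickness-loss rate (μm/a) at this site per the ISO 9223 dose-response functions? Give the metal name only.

zinc

zinc: temperature factor f = -0.071·(5.1) = -0.3621
  SO₂ term: 0.0129·131.5^0.44·exp(0.046·45-0.3621) = 0.609
  Sd branch = 0.0175·Sd^0.57·e^(0.008·RH+0.085·T) = 3.528 μm/a
  r_corr = 0.609 + 3.528 = 4.137 μm/a
copper: T>10 °C ⇒ hinge -0.080·(15.1−10) = -0.4080
  SO₂ term: 0.0053·131.5^0.26·exp(0.059·45-0.4080) = 0.1783
  Cl⁻ term: 0.01025·617.7^0.27·exp(0.036·45+0.049·15.1) = 0.6154
  sum: 0.1783 + 0.6154 → r_corr = 0.7936 μm/a
Ordering by μm/a: zinc (4.14) > copper (0.794)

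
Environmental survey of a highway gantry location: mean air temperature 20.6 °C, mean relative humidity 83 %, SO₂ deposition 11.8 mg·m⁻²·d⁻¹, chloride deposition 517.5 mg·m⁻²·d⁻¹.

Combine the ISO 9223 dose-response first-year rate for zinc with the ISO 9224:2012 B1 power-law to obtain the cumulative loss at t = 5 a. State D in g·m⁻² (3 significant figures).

zinc: temperature factor f = -0.071·(10.6) = -0.7526
  SO₂ term: 0.0129·11.8^0.44·exp(0.046·83-0.7526) = 0.8194
  Sd branch = 0.0175·Sd^0.57·e^(0.008·RH+0.085·T) = 6.899 μm/a
  sum: 0.8194 + 6.899 → r_corr = 7.718 μm/a
ISO 9224: D(t) = r_corr · t^b with b = 0.813 (zinc, B1)
  D(5) = 7.718 × 5^0.813 = 7.718 × 3.701 = 28.56 μm
  Mass loss = 28.56 μm × 7.14 g/cm³ = 203.9 g·m⁻²

D(5) = 204 g·m⁻²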